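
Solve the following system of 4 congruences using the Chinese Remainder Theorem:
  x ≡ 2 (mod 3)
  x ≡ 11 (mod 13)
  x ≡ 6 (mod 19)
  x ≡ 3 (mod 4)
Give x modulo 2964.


Product of moduli M = 3 · 13 · 19 · 4 = 2964.
Merge one congruence at a time:
  Start: x ≡ 2 (mod 3).
  Combine with x ≡ 11 (mod 13); new modulus lcm = 39.
    Write x = 2 + 3·t and substitute into x ≡ 11 (mod 13): 3·t ≡ 11 − 2 = 9 (mod 13).
    The inverse of 3 mod 13 is 9 (since 3·9 = 27 = 2·13 + 1), so t ≡ 9·9 = 81 ≡ 3 (mod 13).
    Then x = 2 + 3·3 = 11, valid modulo lcm(3, 13) = 39: x ≡ 11 (mod 39).
  Combine with x ≡ 6 (mod 19); new modulus lcm = 741.
    Write x = 11 + 39·t and substitute into x ≡ 6 (mod 19): 39·t ≡ 6 − 11 = -5 (mod 19).
    Reduce coefficients mod 19: 1·t ≡ 14 (mod 19).
    So t ≡ 14 (mod 19).
    Then x = 11 + 39·14 = 557, valid modulo lcm(39, 19) = 741: x ≡ 557 (mod 741).
  Combine with x ≡ 3 (mod 4); new modulus lcm = 2964.
    Write x = 557 + 741·t and substitute into x ≡ 3 (mod 4): 741·t ≡ 3 − 557 = -554 (mod 4).
    Reduce coefficients mod 4: 1·t ≡ 2 (mod 4).
    So t ≡ 2 (mod 4).
    Then x = 557 + 741·2 = 2039, valid modulo lcm(741, 4) = 2964: x ≡ 2039 (mod 2964).
Verify against each original: 2039 mod 3 = 2, 2039 mod 13 = 11, 2039 mod 19 = 6, 2039 mod 4 = 3.

x ≡ 2039 (mod 2964).


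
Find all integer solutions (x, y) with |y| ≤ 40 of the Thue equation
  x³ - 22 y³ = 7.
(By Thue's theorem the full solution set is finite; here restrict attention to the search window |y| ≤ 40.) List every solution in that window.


The equation is x³ - 22y³ = 7. For fixed y, x³ = 22·y³ + 7, so a solution requires the RHS to be a perfect cube.
Strategy: iterate y from -40 to 40, compute RHS = 22·y³ + 7, and check whether it is a (positive or negative) perfect cube.
Check small values of y:
  y = 0: RHS = 7 is not a perfect cube.
  y = 1: RHS = 29 is not a perfect cube.
  y = -1: RHS = -15 is not a perfect cube.
  y = 2: RHS = 183 is not a perfect cube.
  y = -2: RHS = -169 is not a perfect cube.
  y = 3: RHS = 601 is not a perfect cube.
  y = -3: RHS = -587 is not a perfect cube.
Continuing the search up to |y| = 40 finds no solutions either.
No (x, y) in the scanned range satisfies the equation.

No integer solutions with |y| ≤ 40.


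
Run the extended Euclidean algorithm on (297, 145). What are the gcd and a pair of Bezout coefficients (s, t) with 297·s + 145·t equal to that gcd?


Euclidean algorithm on (297, 145) — divide until remainder is 0:
  297 = 2 · 145 + 7
  145 = 20 · 7 + 5
  7 = 1 · 5 + 2
  5 = 2 · 2 + 1
  2 = 2 · 1 + 0
gcd(297, 145) = 1.
Track Bezout coefficients alongside the remainders: start with r₀ = 297 = a·1 + b·0 (s = 1, t = 0) and r₁ = 145 = a·0 + b·1 (s = 0, t = 1); each new remainder r_{k+1} = r_{k-1} − q_k·r_k inherits s_{k+1} = s_{k-1} − q_k·s_k, t_{k+1} = t_{k-1} − q_k·t_k, so r_k = a·s_k + b·t_k at every step:
  q = 2: r = 7, s = 1 − 2·0 = 1, t = 0 − 2·1 = -2  (check: 297·1 + 145·(-2) = 7)
  q = 20: r = 5, s = 0 − 20·1 = -20, t = 1 − 20·(-2) = 41  (check: 297·(-20) + 145·41 = 5)
  q = 1: r = 2, s = 1 − 1·(-20) = 21, t = -2 − 1·41 = -43  (check: 297·21 + 145·(-43) = 2)
  q = 2: r = 1, s = -20 − 2·21 = -62, t = 41 − 2·(-43) = 127  (check: 297·(-62) + 145·127 = 1)
The row with r = 1 (the gcd) gives the Bezout coefficients s = -62, t = 127.
Result: 297 · (-62) + 145 · (127) = 1.

gcd(297, 145) = 1; s = -62, t = 127 (check: 297·(-62) + 145·127 = 1).


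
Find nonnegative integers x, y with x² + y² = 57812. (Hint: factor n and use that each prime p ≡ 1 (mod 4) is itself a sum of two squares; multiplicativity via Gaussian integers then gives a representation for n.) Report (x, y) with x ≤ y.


Step 1: Factor n = 57812 = 2^2 · 97 · 149.
Step 2: Check the mod-4 condition on each prime factor: 2 = 2 (special); 97 ≡ 1 (mod 4), exponent 1; 149 ≡ 1 (mod 4), exponent 1.
All primes ≡ 3 (mod 4) appear to even exponent (or don't appear), so by the two-squares theorem n IS expressible as a sum of two squares.
Step 3: Build a representation. Group n = k² · m with k = 2 and m = 97 · 149 = 14453 (a product of primes ≡ 1 (mod 4)); a representation of m scales to one of n via (k·x)² + (k·y)² = k²(x² + y²). Each prime p ≡ 1 (mod 4) is itself a sum of two squares; find a² by testing p − a² for a perfect square:
  97: 97 − 1² = 96, 97 − 2² = 93, 97 − 3² = 88, 97 − 4² = 81 = 9² ⇒ 97 = 4² + 9².
  149: 149 − 1² = 148, 149 − 2² = 145, 149 − 3² = 140, 149 − 4² = 133, 149 − 5² = 124, 149 − 6² = 113, 149 − 7² = 100 = 10² ⇒ 149 = 7² + 10².
  Combine using the Brahmagupta–Fibonacci identity (a² + b²)(c² + d²) = (ac − bd)² + (ad + bc)² = (ac + bd)² + (ad − bc)²:
  97 · 149 = 14453: from (4² + 9²)(7² + 10²), take (4·7 − 9·10, 4·10 + 9·7) = (28 − 90, 40 + 63) = (-62, 103); dropping signs (only squares matter) gives (62, 103); check 62² + 103² = 3844 + 10609 = 14453 ✓.
  Scale by k = 2: (2·62, 2·103) = (124, 206).
Step 4: Order so x ≤ y and verify: 124² + 206² = 15376 + 42436 = 57812 = n. ✓

n = 57812 = 124² + 206² (one valid representation with x ≤ y).


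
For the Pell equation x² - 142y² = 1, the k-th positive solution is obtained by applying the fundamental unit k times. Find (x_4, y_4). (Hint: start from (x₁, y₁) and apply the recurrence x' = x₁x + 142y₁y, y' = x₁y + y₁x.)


Step 1: Find the fundamental solution (x₁, y₁) of x² - 142y² = 1.
  Expand √142 as a continued fraction. a₀ = ⌊√142⌋ = 11; iterate m_{k+1} = d_k·a_k − m_k, d_{k+1} = (142 − m_{k+1}²)/d_k, a_{k+1} = ⌊(a₀ + m_{k+1})/d_{k+1}⌋ (starting m₀ = 0, d₀ = 1), with convergents p_k = a_k·p_{k-1} + p_{k-2}, q_k = a_k·q_{k-1} + q_{k-2} (p₋₁ = 1, q₋₁ = 0):
  k = 0: a₀ = 11; p₀/q₀ = 11/1; p₀² − 142·q₀² = 121 − 142 = -21.
  k = 1: m = 11, d = 21, a = ⌊(11 + 11)/21⌋ = 1; p/q = (1·11 + 1)/(1·1 + 0) = 12/1; p² − 142·q² = 144 − 142 = 2.
  k = 2: m = 10, d = 2, a = ⌊(11 + 10)/2⌋ = 10; p/q = (10·12 + 11)/(10·1 + 1) = 131/11; p² − 142·q² = 17161 − 17182 = -21.
  k = 3: m = 10, d = 21, a = ⌊(11 + 10)/21⌋ = 1; p/q = (1·131 + 12)/(1·11 + 1) = 143/12; p² − 142·q² = 20449 − 20448 = 1.
  The first convergent with p² − 142·q² = 1 gives the fundamental solution (x₁, y₁) = (143, 12).
Step 2: Apply the recurrence (x_{n+1}, y_{n+1}) = (x₁x_n + 142y₁y_n, x₁y_n + y₁x_n) repeatedly.
  From (x_1, y_1) = (143, 12): x_2 = 143·143 + 142·12·12 = 40897; y_2 = 143·12 + 12·143 = 3432.
  From (x_2, y_2) = (40897, 3432): x_3 = 143·40897 + 142·12·3432 = 11696399; y_3 = 143·3432 + 12·40897 = 981540.
  From (x_3, y_3) = (11696399, 981540): x_4 = 143·11696399 + 142·12·981540 = 3345129217; y_4 = 143·981540 + 12·11696399 = 280717008.
Step 3: Verify x_4² - 142·y_4² = 11189889478427033089 - 11189889478427033088 = 1 (should be 1). ✓

(x_1, y_1) = (143, 12); (x_4, y_4) = (3345129217, 280717008).


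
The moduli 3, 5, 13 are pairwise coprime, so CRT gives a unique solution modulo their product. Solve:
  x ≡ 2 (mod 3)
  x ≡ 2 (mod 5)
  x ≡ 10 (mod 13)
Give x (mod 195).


Moduli 3, 5, 13 are pairwise coprime; by CRT there is a unique solution modulo M = 3 · 5 · 13 = 195.
Solve pairwise, accumulating the modulus:
  Start with x ≡ 2 (mod 3).
  Combine with x ≡ 2 (mod 5): since gcd(3, 5) = 1, we get a unique residue mod 15.
    Write x = 2 + 3·t and substitute into x ≡ 2 (mod 5): 3·t ≡ 2 − 2 = 0 (mod 5).
    The inverse of 3 mod 5 is 2 (since 3·2 = 6 = 1·5 + 1), so t ≡ 2·0 = 0 ≡ 0 (mod 5).
    Then x = 2 + 3·0 = 2, valid modulo lcm(3, 5) = 15: x ≡ 2 (mod 15).
  Combine with x ≡ 10 (mod 13): since gcd(15, 13) = 1, we get a unique residue mod 195.
    Write x = 2 + 15·t and substitute into x ≡ 10 (mod 13): 15·t ≡ 10 − 2 = 8 (mod 13).
    Reduce coefficients mod 13: 2·t ≡ 8 (mod 13).
    The inverse of 2 mod 13 is 7 (since 2·7 = 14 = 1·13 + 1), so t ≡ 7·8 = 56 ≡ 4 (mod 13).
    Then x = 2 + 15·4 = 62, valid modulo lcm(15, 13) = 195: x ≡ 62 (mod 195).
Verify: 62 mod 3 = 2 ✓, 62 mod 5 = 2 ✓, 62 mod 13 = 10 ✓.

x ≡ 62 (mod 195).


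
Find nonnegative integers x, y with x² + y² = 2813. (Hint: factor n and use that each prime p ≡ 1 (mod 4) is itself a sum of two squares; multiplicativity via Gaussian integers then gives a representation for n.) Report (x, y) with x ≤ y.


Step 1: Factor n = 2813 = 29 · 97.
Step 2: Check the mod-4 condition on each prime factor: 29 ≡ 1 (mod 4), exponent 1; 97 ≡ 1 (mod 4), exponent 1.
All primes ≡ 3 (mod 4) appear to even exponent (or don't appear), so by the two-squares theorem n IS expressible as a sum of two squares.
Step 3: Build a representation. Here n = 29 · 97 is a product of primes ≡ 1 (mod 4). Each prime p ≡ 1 (mod 4) is itself a sum of two squares; find a² by testing p − a² for a perfect square:
  29: 29 − 1² = 28, 29 − 2² = 25 = 5² ⇒ 29 = 2² + 5².
  97: 97 − 1² = 96, 97 − 2² = 93, 97 − 3² = 88, 97 − 4² = 81 = 9² ⇒ 97 = 4² + 9².
  Combine using the Brahmagupta–Fibonacci identity (a² + b²)(c² + d²) = (ac − bd)² + (ad + bc)² = (ac + bd)² + (ad − bc)²:
  29 · 97 = 2813: from (2² + 5²)(4² + 9²), take (2·4 − 5·9, 2·9 + 5·4) = (8 − 45, 18 + 20) = (-37, 38); dropping signs (only squares matter) gives (37, 38); check 37² + 38² = 1369 + 1444 = 2813 ✓.
Step 4: Order so x ≤ y and verify: 37² + 38² = 1369 + 1444 = 2813 = n. ✓

n = 2813 = 37² + 38² (one valid representation with x ≤ y).


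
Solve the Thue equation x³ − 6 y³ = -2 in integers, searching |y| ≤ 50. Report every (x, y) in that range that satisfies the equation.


The equation is x³ - 6y³ = -2. For fixed y, x³ = 6·y³ − 2, so a solution requires the RHS to be a perfect cube.
Strategy: iterate y from -50 to 50, compute RHS = 6·y³ − 2, and check whether it is a (positive or negative) perfect cube.
Check small values of y:
  y = 0: RHS = -2 is not a perfect cube.
  y = 1: RHS = 4 is not a perfect cube.
  y = -1: RHS = -8 = (-2)³ ⇒ x = -2 works.
  y = 2: RHS = 46 is not a perfect cube.
  y = -2: RHS = -50 is not a perfect cube.
  y = 3: RHS = 160 is not a perfect cube.
  y = -3: RHS = -164 is not a perfect cube.
Continuing the search up to |y| = 50 finds no further solutions beyond those listed.
Collected solutions: (-2, -1).

Solutions (with |y| ≤ 50): (-2, -1).


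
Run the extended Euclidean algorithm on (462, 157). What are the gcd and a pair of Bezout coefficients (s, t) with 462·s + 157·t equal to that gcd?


Euclidean algorithm on (462, 157) — divide until remainder is 0:
  462 = 2 · 157 + 148
  157 = 1 · 148 + 9
  148 = 16 · 9 + 4
  9 = 2 · 4 + 1
  4 = 4 · 1 + 0
gcd(462, 157) = 1.
Track Bezout coefficients alongside the remainders: start with r₀ = 462 = a·1 + b·0 (s = 1, t = 0) and r₁ = 157 = a·0 + b·1 (s = 0, t = 1); each new remainder r_{k+1} = r_{k-1} − q_k·r_k inherits s_{k+1} = s_{k-1} − q_k·s_k, t_{k+1} = t_{k-1} − q_k·t_k, so r_k = a·s_k + b·t_k at every step:
  q = 2: r = 148, s = 1 − 2·0 = 1, t = 0 − 2·1 = -2  (check: 462·1 + 157·(-2) = 148)
  q = 1: r = 9, s = 0 − 1·1 = -1, t = 1 − 1·(-2) = 3  (check: 462·(-1) + 157·3 = 9)
  q = 16: r = 4, s = 1 − 16·(-1) = 17, t = -2 − 16·3 = -50  (check: 462·17 + 157·(-50) = 4)
  q = 2: r = 1, s = -1 − 2·17 = -35, t = 3 − 2·(-50) = 103  (check: 462·(-35) + 157·103 = 1)
The row with r = 1 (the gcd) gives the Bezout coefficients s = -35, t = 103.
Result: 462 · (-35) + 157 · (103) = 1.

gcd(462, 157) = 1; s = -35, t = 103 (check: 462·(-35) + 157·103 = 1).


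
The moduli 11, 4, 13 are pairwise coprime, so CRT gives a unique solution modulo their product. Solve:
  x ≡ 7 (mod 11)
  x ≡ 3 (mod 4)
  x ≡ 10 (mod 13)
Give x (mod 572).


Moduli 11, 4, 13 are pairwise coprime; by CRT there is a unique solution modulo M = 11 · 4 · 13 = 572.
Solve pairwise, accumulating the modulus:
  Start with x ≡ 7 (mod 11).
  Combine with x ≡ 3 (mod 4): since gcd(11, 4) = 1, we get a unique residue mod 44.
    Write x = 7 + 11·t and substitute into x ≡ 3 (mod 4): 11·t ≡ 3 − 7 = -4 (mod 4).
    Reduce coefficients mod 4: 3·t ≡ 0 (mod 4).
    The inverse of 3 mod 4 is 3 (since 3·3 = 9 = 2·4 + 1), so t ≡ 3·0 = 0 ≡ 0 (mod 4).
    Then x = 7 + 11·0 = 7, valid modulo lcm(11, 4) = 44: x ≡ 7 (mod 44).
  Combine with x ≡ 10 (mod 13): since gcd(44, 13) = 1, we get a unique residue mod 572.
    Write x = 7 + 44·t and substitute into x ≡ 10 (mod 13): 44·t ≡ 10 − 7 = 3 (mod 13).
    Reduce coefficients mod 13: 5·t ≡ 3 (mod 13).
    The inverse of 5 mod 13 is 8 (since 5·8 = 40 = 3·13 + 1), so t ≡ 8·3 = 24 ≡ 11 (mod 13).
    Then x = 7 + 44·11 = 491, valid modulo lcm(44, 13) = 572: x ≡ 491 (mod 572).
Verify: 491 mod 11 = 7 ✓, 491 mod 4 = 3 ✓, 491 mod 13 = 10 ✓.

x ≡ 491 (mod 572).


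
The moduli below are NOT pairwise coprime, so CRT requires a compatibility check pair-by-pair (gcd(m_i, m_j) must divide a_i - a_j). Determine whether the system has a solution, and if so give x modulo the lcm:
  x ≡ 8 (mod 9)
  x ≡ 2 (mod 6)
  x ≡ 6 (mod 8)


Moduli 9, 6, 8 are not pairwise coprime, so CRT works modulo lcm(m_i) when all pairwise compatibility conditions hold.
Pairwise compatibility: gcd(m_i, m_j) must divide a_i - a_j for every pair.
Merge one congruence at a time:
  Start: x ≡ 8 (mod 9).
  Combine with x ≡ 2 (mod 6): gcd(9, 6) = 3; 2 - 8 = -6, which IS divisible by 3, so compatible.
    Write x = 8 + 9·t and substitute into x ≡ 2 (mod 6): 9·t ≡ 2 − 8 = -6 (mod 6).
    Divide the congruence (and modulus) by g = 3: 3·t ≡ -2 (mod 2).
    Reduce coefficients mod 2: 1·t ≡ 0 (mod 2).
    So t ≡ 0 (mod 2).
    Then x = 8 + 9·0 = 8, valid modulo lcm(9, 6) = 18: x ≡ 8 (mod 18).
  Combine with x ≡ 6 (mod 8): gcd(18, 8) = 2; 6 - 8 = -2, which IS divisible by 2, so compatible.
    Write x = 8 + 18·t and substitute into x ≡ 6 (mod 8): 18·t ≡ 6 − 8 = -2 (mod 8).
    Divide the congruence (and modulus) by g = 2: 9·t ≡ -1 (mod 4).
    Reduce coefficients mod 4: 1·t ≡ 3 (mod 4).
    So t ≡ 3 (mod 4).
    Then x = 8 + 18·3 = 62, valid modulo lcm(18, 8) = 72: x ≡ 62 (mod 72).
Verify: 62 mod 9 = 8, 62 mod 6 = 2, 62 mod 8 = 6.

x ≡ 62 (mod 72).


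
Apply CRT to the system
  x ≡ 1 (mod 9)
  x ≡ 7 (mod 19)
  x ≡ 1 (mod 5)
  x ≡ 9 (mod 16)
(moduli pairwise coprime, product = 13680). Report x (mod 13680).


Product of moduli M = 9 · 19 · 5 · 16 = 13680.
Merge one congruence at a time:
  Start: x ≡ 1 (mod 9).
  Combine with x ≡ 7 (mod 19); new modulus lcm = 171.
    Write x = 1 + 9·t and substitute into x ≡ 7 (mod 19): 9·t ≡ 7 − 1 = 6 (mod 19).
    The inverse of 9 mod 19 is 17 (since 9·17 = 153 = 8·19 + 1), so t ≡ 17·6 = 102 ≡ 7 (mod 19).
    Then x = 1 + 9·7 = 64, valid modulo lcm(9, 19) = 171: x ≡ 64 (mod 171).
  Combine with x ≡ 1 (mod 5); new modulus lcm = 855.
    Write x = 64 + 171·t and substitute into x ≡ 1 (mod 5): 171·t ≡ 1 − 64 = -63 (mod 5).
    Reduce coefficients mod 5: 1·t ≡ 2 (mod 5).
    So t ≡ 2 (mod 5).
    Then x = 64 + 171·2 = 406, valid modulo lcm(171, 5) = 855: x ≡ 406 (mod 855).
  Combine with x ≡ 9 (mod 16); new modulus lcm = 13680.
    Write x = 406 + 855·t and substitute into x ≡ 9 (mod 16): 855·t ≡ 9 − 406 = -397 (mod 16).
    Reduce coefficients mod 16: 7·t ≡ 3 (mod 16).
    The inverse of 7 mod 16 is 7 (since 7·7 = 49 = 3·16 + 1), so t ≡ 7·3 = 21 ≡ 5 (mod 16).
    Then x = 406 + 855·5 = 4681, valid modulo lcm(855, 16) = 13680: x ≡ 4681 (mod 13680).
Verify against each original: 4681 mod 9 = 1, 4681 mod 19 = 7, 4681 mod 5 = 1, 4681 mod 16 = 9.

x ≡ 4681 (mod 13680).


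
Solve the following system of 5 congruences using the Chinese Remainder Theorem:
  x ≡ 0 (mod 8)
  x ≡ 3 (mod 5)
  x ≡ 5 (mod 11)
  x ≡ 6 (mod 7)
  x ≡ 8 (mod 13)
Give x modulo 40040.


Product of moduli M = 8 · 5 · 11 · 7 · 13 = 40040.
Merge one congruence at a time:
  Start: x ≡ 0 (mod 8).
  Combine with x ≡ 3 (mod 5); new modulus lcm = 40.
    Write x = 0 + 8·t and substitute into x ≡ 3 (mod 5): 8·t ≡ 3 − 0 = 3 (mod 5).
    Reduce coefficients mod 5: 3·t ≡ 3 (mod 5).
    The inverse of 3 mod 5 is 2 (since 3·2 = 6 = 1·5 + 1), so t ≡ 2·3 = 6 ≡ 1 (mod 5).
    Then x = 0 + 8·1 = 8, valid modulo lcm(8, 5) = 40: x ≡ 8 (mod 40).
  Combine with x ≡ 5 (mod 11); new modulus lcm = 440.
    Write x = 8 + 40·t and substitute into x ≡ 5 (mod 11): 40·t ≡ 5 − 8 = -3 (mod 11).
    Reduce coefficients mod 11: 7·t ≡ 8 (mod 11).
    The inverse of 7 mod 11 is 8 (since 7·8 = 56 = 5·11 + 1), so t ≡ 8·8 = 64 ≡ 9 (mod 11).
    Then x = 8 + 40·9 = 368, valid modulo lcm(40, 11) = 440: x ≡ 368 (mod 440).
  Combine with x ≡ 6 (mod 7); new modulus lcm = 3080.
    Write x = 368 + 440·t and substitute into x ≡ 6 (mod 7): 440·t ≡ 6 − 368 = -362 (mod 7).
    Reduce coefficients mod 7: 6·t ≡ 2 (mod 7).
    The inverse of 6 mod 7 is 6 (since 6·6 = 36 = 5·7 + 1), so t ≡ 6·2 = 12 ≡ 5 (mod 7).
    Then x = 368 + 440·5 = 2568, valid modulo lcm(440, 7) = 3080: x ≡ 2568 (mod 3080).
  Combine with x ≡ 8 (mod 13); new modulus lcm = 40040.
    Write x = 2568 + 3080·t and substitute into x ≡ 8 (mod 13): 3080·t ≡ 8 − 2568 = -2560 (mod 13).
    Reduce coefficients mod 13: 12·t ≡ 1 (mod 13).
    The inverse of 12 mod 13 is 12 (since 12·12 = 144 = 11·13 + 1), so t ≡ 12·1 = 12 ≡ 12 (mod 13).
    Then x = 2568 + 3080·12 = 39528, valid modulo lcm(3080, 13) = 40040: x ≡ 39528 (mod 40040).
Verify against each original: 39528 mod 8 = 0, 39528 mod 5 = 3, 39528 mod 11 = 5, 39528 mod 7 = 6, 39528 mod 13 = 8.

x ≡ 39528 (mod 40040).


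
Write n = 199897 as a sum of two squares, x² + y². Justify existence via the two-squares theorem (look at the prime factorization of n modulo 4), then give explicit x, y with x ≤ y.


Step 1: Factor n = 199897 = 29 · 61 · 113.
Step 2: Check the mod-4 condition on each prime factor: 29 ≡ 1 (mod 4), exponent 1; 61 ≡ 1 (mod 4), exponent 1; 113 ≡ 1 (mod 4), exponent 1.
All primes ≡ 3 (mod 4) appear to even exponent (or don't appear), so by the two-squares theorem n IS expressible as a sum of two squares.
Step 3: Build a representation. Here n = 29 · 61 · 113 is a product of primes ≡ 1 (mod 4). Each prime p ≡ 1 (mod 4) is itself a sum of two squares; find a² by testing p − a² for a perfect square:
  29: 29 − 1² = 28, 29 − 2² = 25 = 5² ⇒ 29 = 2² + 5².
  61: 61 − 1² = 60, 61 − 2² = 57, 61 − 3² = 52, 61 − 4² = 45, 61 − 5² = 36 = 6² ⇒ 61 = 5² + 6².
  113: 113 − 1² = 112, 113 − 2² = 109, 113 − 3² = 104, 113 − 4² = 97, 113 − 5² = 88, 113 − 6² = 77, 113 − 7² = 64 = 8² ⇒ 113 = 7² + 8².
  Combine using the Brahmagupta–Fibonacci identity (a² + b²)(c² + d²) = (ac − bd)² + (ad + bc)² = (ac + bd)² + (ad − bc)²:
  29 · 61 = 1769: from (2² + 5²)(5² + 6²), take (2·5 − 5·6, 2·6 + 5·5) = (10 − 30, 12 + 25) = (-20, 37); dropping signs (only squares matter) gives (20, 37); check 20² + 37² = 400 + 1369 = 1769 ✓.
  1769 · 113 = 199897: from (20² + 37²)(7² + 8²), take (20·7 − 37·8, 20·8 + 37·7) = (140 − 296, 160 + 259) = (-156, 419); dropping signs (only squares matter) gives (156, 419); check 156² + 419² = 24336 + 175561 = 199897 ✓.
Step 4: Order so x ≤ y and verify: 156² + 419² = 24336 + 175561 = 199897 = n. ✓

n = 199897 = 156² + 419² (one valid representation with x ≤ y).


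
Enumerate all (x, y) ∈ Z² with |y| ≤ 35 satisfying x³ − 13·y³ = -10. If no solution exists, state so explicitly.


The equation is x³ - 13y³ = -10. For fixed y, x³ = 13·y³ − 10, so a solution requires the RHS to be a perfect cube.
Strategy: iterate y from -35 to 35, compute RHS = 13·y³ − 10, and check whether it is a (positive or negative) perfect cube.
Check small values of y:
  y = 0: RHS = -10 is not a perfect cube.
  y = 1: RHS = 3 is not a perfect cube.
  y = -1: RHS = -23 is not a perfect cube.
  y = 2: RHS = 94 is not a perfect cube.
  y = -2: RHS = -114 is not a perfect cube.
  y = 3: RHS = 341 is not a perfect cube.
  y = -3: RHS = -361 is not a perfect cube.
Continuing the search up to |y| = 35 finds no solutions either.
No (x, y) in the scanned range satisfies the equation.

No integer solutions with |y| ≤ 35.


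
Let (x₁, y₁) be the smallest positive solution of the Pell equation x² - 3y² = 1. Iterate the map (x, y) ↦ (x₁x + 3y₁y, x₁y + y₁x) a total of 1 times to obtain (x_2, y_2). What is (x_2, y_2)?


Step 1: Find the fundamental solution (x₁, y₁) of x² - 3y² = 1.
  Expand √3 as a continued fraction. a₀ = ⌊√3⌋ = 1; iterate m_{k+1} = d_k·a_k − m_k, d_{k+1} = (3 − m_{k+1}²)/d_k, a_{k+1} = ⌊(a₀ + m_{k+1})/d_{k+1}⌋ (starting m₀ = 0, d₀ = 1), with convergents p_k = a_k·p_{k-1} + p_{k-2}, q_k = a_k·q_{k-1} + q_{k-2} (p₋₁ = 1, q₋₁ = 0):
  k = 0: a₀ = 1; p₀/q₀ = 1/1; p₀² − 3·q₀² = 1 − 3 = -2.
  k = 1: m = 1, d = 2, a = ⌊(1 + 1)/2⌋ = 1; p/q = (1·1 + 1)/(1·1 + 0) = 2/1; p² − 3·q² = 4 − 3 = 1.
  The first convergent with p² − 3·q² = 1 gives the fundamental solution (x₁, y₁) = (2, 1).
Step 2: Apply the recurrence (x_{n+1}, y_{n+1}) = (x₁x_n + 3y₁y_n, x₁y_n + y₁x_n) repeatedly.
  From (x_1, y_1) = (2, 1): x_2 = 2·2 + 3·1·1 = 7; y_2 = 2·1 + 1·2 = 4.
Step 3: Verify x_2² - 3·y_2² = 49 - 48 = 1 (should be 1). ✓

(x_1, y_1) = (2, 1); (x_2, y_2) = (7, 4).


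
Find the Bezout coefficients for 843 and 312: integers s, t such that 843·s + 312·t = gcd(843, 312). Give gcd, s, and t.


Euclidean algorithm on (843, 312) — divide until remainder is 0:
  843 = 2 · 312 + 219
  312 = 1 · 219 + 93
  219 = 2 · 93 + 33
  93 = 2 · 33 + 27
  33 = 1 · 27 + 6
  27 = 4 · 6 + 3
  6 = 2 · 3 + 0
gcd(843, 312) = 3.
Track Bezout coefficients alongside the remainders: start with r₀ = 843 = a·1 + b·0 (s = 1, t = 0) and r₁ = 312 = a·0 + b·1 (s = 0, t = 1); each new remainder r_{k+1} = r_{k-1} − q_k·r_k inherits s_{k+1} = s_{k-1} − q_k·s_k, t_{k+1} = t_{k-1} − q_k·t_k, so r_k = a·s_k + b·t_k at every step:
  q = 2: r = 219, s = 1 − 2·0 = 1, t = 0 − 2·1 = -2  (check: 843·1 + 312·(-2) = 219)
  q = 1: r = 93, s = 0 − 1·1 = -1, t = 1 − 1·(-2) = 3  (check: 843·(-1) + 312·3 = 93)
  q = 2: r = 33, s = 1 − 2·(-1) = 3, t = -2 − 2·3 = -8  (check: 843·3 + 312·(-8) = 33)
  q = 2: r = 27, s = -1 − 2·3 = -7, t = 3 − 2·(-8) = 19  (check: 843·(-7) + 312·19 = 27)
  q = 1: r = 6, s = 3 − 1·(-7) = 10, t = -8 − 1·19 = -27  (check: 843·10 + 312·(-27) = 6)
  q = 4: r = 3, s = -7 − 4·10 = -47, t = 19 − 4·(-27) = 127  (check: 843·(-47) + 312·127 = 3)
The row with r = 3 (the gcd) gives the Bezout coefficients s = -47, t = 127.
Result: 843 · (-47) + 312 · (127) = 3.

gcd(843, 312) = 3; s = -47, t = 127 (check: 843·(-47) + 312·127 = 3).


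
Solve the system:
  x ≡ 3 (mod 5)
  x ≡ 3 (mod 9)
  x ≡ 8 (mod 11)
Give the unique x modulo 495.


Moduli 5, 9, 11 are pairwise coprime; by CRT there is a unique solution modulo M = 5 · 9 · 11 = 495.
Solve pairwise, accumulating the modulus:
  Start with x ≡ 3 (mod 5).
  Combine with x ≡ 3 (mod 9): since gcd(5, 9) = 1, we get a unique residue mod 45.
    Write x = 3 + 5·t and substitute into x ≡ 3 (mod 9): 5·t ≡ 3 − 3 = 0 (mod 9).
    The inverse of 5 mod 9 is 2 (since 5·2 = 10 = 1·9 + 1), so t ≡ 2·0 = 0 ≡ 0 (mod 9).
    Then x = 3 + 5·0 = 3, valid modulo lcm(5, 9) = 45: x ≡ 3 (mod 45).
  Combine with x ≡ 8 (mod 11): since gcd(45, 11) = 1, we get a unique residue mod 495.
    Write x = 3 + 45·t and substitute into x ≡ 8 (mod 11): 45·t ≡ 8 − 3 = 5 (mod 11).
    Reduce coefficients mod 11: 1·t ≡ 5 (mod 11).
    So t ≡ 5 (mod 11).
    Then x = 3 + 45·5 = 228, valid modulo lcm(45, 11) = 495: x ≡ 228 (mod 495).
Verify: 228 mod 5 = 3 ✓, 228 mod 9 = 3 ✓, 228 mod 11 = 8 ✓.

x ≡ 228 (mod 495).


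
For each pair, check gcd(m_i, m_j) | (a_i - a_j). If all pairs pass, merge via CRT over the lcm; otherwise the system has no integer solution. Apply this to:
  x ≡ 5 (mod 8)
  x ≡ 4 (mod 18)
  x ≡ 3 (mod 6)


Moduli 8, 18, 6 are not pairwise coprime, so CRT works modulo lcm(m_i) when all pairwise compatibility conditions hold.
Pairwise compatibility: gcd(m_i, m_j) must divide a_i - a_j for every pair.
Merge one congruence at a time:
  Start: x ≡ 5 (mod 8).
  Combine with x ≡ 4 (mod 18): gcd(8, 18) = 2, and 4 - 5 = -1 is NOT divisible by 2.
    ⇒ system is inconsistent (no integer solution).

No solution (the system is inconsistent).


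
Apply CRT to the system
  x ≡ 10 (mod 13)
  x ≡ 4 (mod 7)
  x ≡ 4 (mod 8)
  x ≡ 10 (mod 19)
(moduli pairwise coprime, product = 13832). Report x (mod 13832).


Product of moduli M = 13 · 7 · 8 · 19 = 13832.
Merge one congruence at a time:
  Start: x ≡ 10 (mod 13).
  Combine with x ≡ 4 (mod 7); new modulus lcm = 91.
    Write x = 10 + 13·t and substitute into x ≡ 4 (mod 7): 13·t ≡ 4 − 10 = -6 (mod 7).
    Reduce coefficients mod 7: 6·t ≡ 1 (mod 7).
    The inverse of 6 mod 7 is 6 (since 6·6 = 36 = 5·7 + 1), so t ≡ 6·1 = 6 ≡ 6 (mod 7).
    Then x = 10 + 13·6 = 88, valid modulo lcm(13, 7) = 91: x ≡ 88 (mod 91).
  Combine with x ≡ 4 (mod 8); new modulus lcm = 728.
    Write x = 88 + 91·t and substitute into x ≡ 4 (mod 8): 91·t ≡ 4 − 88 = -84 (mod 8).
    Reduce coefficients mod 8: 3·t ≡ 4 (mod 8).
    The inverse of 3 mod 8 is 3 (since 3·3 = 9 = 1·8 + 1), so t ≡ 3·4 = 12 ≡ 4 (mod 8).
    Then x = 88 + 91·4 = 452, valid modulo lcm(91, 8) = 728: x ≡ 452 (mod 728).
  Combine with x ≡ 10 (mod 19); new modulus lcm = 13832.
    Write x = 452 + 728·t and substitute into x ≡ 10 (mod 19): 728·t ≡ 10 − 452 = -442 (mod 19).
    Reduce coefficients mod 19: 6·t ≡ 14 (mod 19).
    The inverse of 6 mod 19 is 16 (since 6·16 = 96 = 5·19 + 1), so t ≡ 16·14 = 224 ≡ 15 (mod 19).
    Then x = 452 + 728·15 = 11372, valid modulo lcm(728, 19) = 13832: x ≡ 11372 (mod 13832).
Verify against each original: 11372 mod 13 = 10, 11372 mod 7 = 4, 11372 mod 8 = 4, 11372 mod 19 = 10.

x ≡ 11372 (mod 13832).


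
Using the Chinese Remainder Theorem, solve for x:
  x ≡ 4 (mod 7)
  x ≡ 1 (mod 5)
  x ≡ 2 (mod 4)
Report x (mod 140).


Moduli 7, 5, 4 are pairwise coprime; by CRT there is a unique solution modulo M = 7 · 5 · 4 = 140.
Solve pairwise, accumulating the modulus:
  Start with x ≡ 4 (mod 7).
  Combine with x ≡ 1 (mod 5): since gcd(7, 5) = 1, we get a unique residue mod 35.
    Write x = 4 + 7·t and substitute into x ≡ 1 (mod 5): 7·t ≡ 1 − 4 = -3 (mod 5).
    Reduce coefficients mod 5: 2·t ≡ 2 (mod 5).
    The inverse of 2 mod 5 is 3 (since 2·3 = 6 = 1·5 + 1), so t ≡ 3·2 = 6 ≡ 1 (mod 5).
    Then x = 4 + 7·1 = 11, valid modulo lcm(7, 5) = 35: x ≡ 11 (mod 35).
  Combine with x ≡ 2 (mod 4): since gcd(35, 4) = 1, we get a unique residue mod 140.
    Write x = 11 + 35·t and substitute into x ≡ 2 (mod 4): 35·t ≡ 2 − 11 = -9 (mod 4).
    Reduce coefficients mod 4: 3·t ≡ 3 (mod 4).
    The inverse of 3 mod 4 is 3 (since 3·3 = 9 = 2·4 + 1), so t ≡ 3·3 = 9 ≡ 1 (mod 4).
    Then x = 11 + 35·1 = 46, valid modulo lcm(35, 4) = 140: x ≡ 46 (mod 140).
Verify: 46 mod 7 = 4 ✓, 46 mod 5 = 1 ✓, 46 mod 4 = 2 ✓.

x ≡ 46 (mod 140).


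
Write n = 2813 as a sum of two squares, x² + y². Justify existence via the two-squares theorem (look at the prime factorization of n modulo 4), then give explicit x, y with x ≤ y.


Step 1: Factor n = 2813 = 29 · 97.
Step 2: Check the mod-4 condition on each prime factor: 29 ≡ 1 (mod 4), exponent 1; 97 ≡ 1 (mod 4), exponent 1.
All primes ≡ 3 (mod 4) appear to even exponent (or don't appear), so by the two-squares theorem n IS expressible as a sum of two squares.
Step 3: Build a representation. Here n = 29 · 97 is a product of primes ≡ 1 (mod 4). Each prime p ≡ 1 (mod 4) is itself a sum of two squares; find a² by testing p − a² for a perfect square:
  29: 29 − 1² = 28, 29 − 2² = 25 = 5² ⇒ 29 = 2² + 5².
  97: 97 − 1² = 96, 97 − 2² = 93, 97 − 3² = 88, 97 − 4² = 81 = 9² ⇒ 97 = 4² + 9².
  Combine using the Brahmagupta–Fibonacci identity (a² + b²)(c² + d²) = (ac − bd)² + (ad + bc)² = (ac + bd)² + (ad − bc)²:
  29 · 97 = 2813: from (2² + 5²)(4² + 9²), take (2·4 − 5·9, 2·9 + 5·4) = (8 − 45, 18 + 20) = (-37, 38); dropping signs (only squares matter) gives (37, 38); check 37² + 38² = 1369 + 1444 = 2813 ✓.
Step 4: Order so x ≤ y and verify: 37² + 38² = 1369 + 1444 = 2813 = n. ✓

n = 2813 = 37² + 38² (one valid representation with x ≤ y).


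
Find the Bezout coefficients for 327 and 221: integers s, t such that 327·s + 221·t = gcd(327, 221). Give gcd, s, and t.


Euclidean algorithm on (327, 221) — divide until remainder is 0:
  327 = 1 · 221 + 106
  221 = 2 · 106 + 9
  106 = 11 · 9 + 7
  9 = 1 · 7 + 2
  7 = 3 · 2 + 1
  2 = 2 · 1 + 0
gcd(327, 221) = 1.
Track Bezout coefficients alongside the remainders: start with r₀ = 327 = a·1 + b·0 (s = 1, t = 0) and r₁ = 221 = a·0 + b·1 (s = 0, t = 1); each new remainder r_{k+1} = r_{k-1} − q_k·r_k inherits s_{k+1} = s_{k-1} − q_k·s_k, t_{k+1} = t_{k-1} − q_k·t_k, so r_k = a·s_k + b·t_k at every step:
  q = 1: r = 106, s = 1 − 1·0 = 1, t = 0 − 1·1 = -1  (check: 327·1 + 221·(-1) = 106)
  q = 2: r = 9, s = 0 − 2·1 = -2, t = 1 − 2·(-1) = 3  (check: 327·(-2) + 221·3 = 9)
  q = 11: r = 7, s = 1 − 11·(-2) = 23, t = -1 − 11·3 = -34  (check: 327·23 + 221·(-34) = 7)
  q = 1: r = 2, s = -2 − 1·23 = -25, t = 3 − 1·(-34) = 37  (check: 327·(-25) + 221·37 = 2)
  q = 3: r = 1, s = 23 − 3·(-25) = 98, t = -34 − 3·37 = -145  (check: 327·98 + 221·(-145) = 1)
The row with r = 1 (the gcd) gives the Bezout coefficients s = 98, t = -145.
Result: 327 · (98) + 221 · (-145) = 1.

gcd(327, 221) = 1; s = 98, t = -145 (check: 327·98 + 221·(-145) = 1).


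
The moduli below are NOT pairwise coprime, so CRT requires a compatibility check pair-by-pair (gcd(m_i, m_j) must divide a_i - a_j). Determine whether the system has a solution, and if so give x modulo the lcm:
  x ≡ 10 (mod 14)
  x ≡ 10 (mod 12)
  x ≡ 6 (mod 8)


Moduli 14, 12, 8 are not pairwise coprime, so CRT works modulo lcm(m_i) when all pairwise compatibility conditions hold.
Pairwise compatibility: gcd(m_i, m_j) must divide a_i - a_j for every pair.
Merge one congruence at a time:
  Start: x ≡ 10 (mod 14).
  Combine with x ≡ 10 (mod 12): gcd(14, 12) = 2; 10 - 10 = 0, which IS divisible by 2, so compatible.
    Write x = 10 + 14·t and substitute into x ≡ 10 (mod 12): 14·t ≡ 10 − 10 = 0 (mod 12).
    Divide the congruence (and modulus) by g = 2: 7·t ≡ 0 (mod 6).
    Reduce coefficients mod 6: 1·t ≡ 0 (mod 6).
    So t ≡ 0 (mod 6).
    Then x = 10 + 14·0 = 10, valid modulo lcm(14, 12) = 84: x ≡ 10 (mod 84).
  Combine with x ≡ 6 (mod 8): gcd(84, 8) = 4; 6 - 10 = -4, which IS divisible by 4, so compatible.
    Write x = 10 + 84·t and substitute into x ≡ 6 (mod 8): 84·t ≡ 6 − 10 = -4 (mod 8).
    Divide the congruence (and modulus) by g = 4: 21·t ≡ -1 (mod 2).
    Reduce coefficients mod 2: 1·t ≡ 1 (mod 2).
    So t ≡ 1 (mod 2).
    Then x = 10 + 84·1 = 94, valid modulo lcm(84, 8) = 168: x ≡ 94 (mod 168).
Verify: 94 mod 14 = 10, 94 mod 12 = 10, 94 mod 8 = 6.

x ≡ 94 (mod 168).


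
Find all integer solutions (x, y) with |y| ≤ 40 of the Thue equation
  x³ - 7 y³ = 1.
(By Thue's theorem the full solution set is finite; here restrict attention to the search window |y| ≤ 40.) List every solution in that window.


The equation is x³ - 7y³ = 1. For fixed y, x³ = 7·y³ + 1, so a solution requires the RHS to be a perfect cube.
Strategy: iterate y from -40 to 40, compute RHS = 7·y³ + 1, and check whether it is a (positive or negative) perfect cube.
Check small values of y:
  y = 0: RHS = 1 = (1)³ ⇒ x = 1 works.
  y = 1: RHS = 8 = (2)³ ⇒ x = 2 works.
  y = -1: RHS = -6 is not a perfect cube.
  y = 2: RHS = 57 is not a perfect cube.
  y = -2: RHS = -55 is not a perfect cube.
  y = 3: RHS = 190 is not a perfect cube.
  y = -3: RHS = -188 is not a perfect cube.
Continuing the search up to |y| = 40 finds no further solutions beyond those listed.
Collected solutions: (1, 0), (2, 1).

Solutions (with |y| ≤ 40): (1, 0), (2, 1).


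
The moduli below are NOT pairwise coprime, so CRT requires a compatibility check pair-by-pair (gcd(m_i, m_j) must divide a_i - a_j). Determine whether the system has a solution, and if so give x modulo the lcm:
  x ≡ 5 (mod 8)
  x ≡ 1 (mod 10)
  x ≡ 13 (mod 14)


Moduli 8, 10, 14 are not pairwise coprime, so CRT works modulo lcm(m_i) when all pairwise compatibility conditions hold.
Pairwise compatibility: gcd(m_i, m_j) must divide a_i - a_j for every pair.
Merge one congruence at a time:
  Start: x ≡ 5 (mod 8).
  Combine with x ≡ 1 (mod 10): gcd(8, 10) = 2; 1 - 5 = -4, which IS divisible by 2, so compatible.
    Write x = 5 + 8·t and substitute into x ≡ 1 (mod 10): 8·t ≡ 1 − 5 = -4 (mod 10).
    Divide the congruence (and modulus) by g = 2: 4·t ≡ -2 (mod 5).
    Reduce coefficients mod 5: 4·t ≡ 3 (mod 5).
    The inverse of 4 mod 5 is 4 (since 4·4 = 16 = 3·5 + 1), so t ≡ 4·3 = 12 ≡ 2 (mod 5).
    Then x = 5 + 8·2 = 21, valid modulo lcm(8, 10) = 40: x ≡ 21 (mod 40).
  Combine with x ≡ 13 (mod 14): gcd(40, 14) = 2; 13 - 21 = -8, which IS divisible by 2, so compatible.
    Write x = 21 + 40·t and substitute into x ≡ 13 (mod 14): 40·t ≡ 13 − 21 = -8 (mod 14).
    Divide the congruence (and modulus) by g = 2: 20·t ≡ -4 (mod 7).
    Reduce coefficients mod 7: 6·t ≡ 3 (mod 7).
    The inverse of 6 mod 7 is 6 (since 6·6 = 36 = 5·7 + 1), so t ≡ 6·3 = 18 ≡ 4 (mod 7).
    Then x = 21 + 40·4 = 181, valid modulo lcm(40, 14) = 280: x ≡ 181 (mod 280).
Verify: 181 mod 8 = 5, 181 mod 10 = 1, 181 mod 14 = 13.

x ≡ 181 (mod 280).


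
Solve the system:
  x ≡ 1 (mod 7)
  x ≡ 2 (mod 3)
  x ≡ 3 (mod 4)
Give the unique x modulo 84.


Moduli 7, 3, 4 are pairwise coprime; by CRT there is a unique solution modulo M = 7 · 3 · 4 = 84.
Solve pairwise, accumulating the modulus:
  Start with x ≡ 1 (mod 7).
  Combine with x ≡ 2 (mod 3): since gcd(7, 3) = 1, we get a unique residue mod 21.
    Write x = 1 + 7·t and substitute into x ≡ 2 (mod 3): 7·t ≡ 2 − 1 = 1 (mod 3).
    Reduce coefficients mod 3: 1·t ≡ 1 (mod 3).
    So t ≡ 1 (mod 3).
    Then x = 1 + 7·1 = 8, valid modulo lcm(7, 3) = 21: x ≡ 8 (mod 21).
  Combine with x ≡ 3 (mod 4): since gcd(21, 4) = 1, we get a unique residue mod 84.
    Write x = 8 + 21·t and substitute into x ≡ 3 (mod 4): 21·t ≡ 3 − 8 = -5 (mod 4).
    Reduce coefficients mod 4: 1·t ≡ 3 (mod 4).
    So t ≡ 3 (mod 4).
    Then x = 8 + 21·3 = 71, valid modulo lcm(21, 4) = 84: x ≡ 71 (mod 84).
Verify: 71 mod 7 = 1 ✓, 71 mod 3 = 2 ✓, 71 mod 4 = 3 ✓.

x ≡ 71 (mod 84).


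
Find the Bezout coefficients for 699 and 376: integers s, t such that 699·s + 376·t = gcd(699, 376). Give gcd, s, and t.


Euclidean algorithm on (699, 376) — divide until remainder is 0:
  699 = 1 · 376 + 323
  376 = 1 · 323 + 53
  323 = 6 · 53 + 5
  53 = 10 · 5 + 3
  5 = 1 · 3 + 2
  3 = 1 · 2 + 1
  2 = 2 · 1 + 0
gcd(699, 376) = 1.
Track Bezout coefficients alongside the remainders: start with r₀ = 699 = a·1 + b·0 (s = 1, t = 0) and r₁ = 376 = a·0 + b·1 (s = 0, t = 1); each new remainder r_{k+1} = r_{k-1} − q_k·r_k inherits s_{k+1} = s_{k-1} − q_k·s_k, t_{k+1} = t_{k-1} − q_k·t_k, so r_k = a·s_k + b·t_k at every step:
  q = 1: r = 323, s = 1 − 1·0 = 1, t = 0 − 1·1 = -1  (check: 699·1 + 376·(-1) = 323)
  q = 1: r = 53, s = 0 − 1·1 = -1, t = 1 − 1·(-1) = 2  (check: 699·(-1) + 376·2 = 53)
  q = 6: r = 5, s = 1 − 6·(-1) = 7, t = -1 − 6·2 = -13  (check: 699·7 + 376·(-13) = 5)
  q = 10: r = 3, s = -1 − 10·7 = -71, t = 2 − 10·(-13) = 132  (check: 699·(-71) + 376·132 = 3)
  q = 1: r = 2, s = 7 − 1·(-71) = 78, t = -13 − 1·132 = -145  (check: 699·78 + 376·(-145) = 2)
  q = 1: r = 1, s = -71 − 1·78 = -149, t = 132 − 1·(-145) = 277  (check: 699·(-149) + 376·277 = 1)
The row with r = 1 (the gcd) gives the Bezout coefficients s = -149, t = 277.
Result: 699 · (-149) + 376 · (277) = 1.

gcd(699, 376) = 1; s = -149, t = 277 (check: 699·(-149) + 376·277 = 1).


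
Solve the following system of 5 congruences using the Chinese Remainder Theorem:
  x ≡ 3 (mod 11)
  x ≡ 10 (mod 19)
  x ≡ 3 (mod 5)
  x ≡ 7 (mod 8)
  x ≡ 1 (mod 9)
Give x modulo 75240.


Product of moduli M = 11 · 19 · 5 · 8 · 9 = 75240.
Merge one congruence at a time:
  Start: x ≡ 3 (mod 11).
  Combine with x ≡ 10 (mod 19); new modulus lcm = 209.
    Write x = 3 + 11·t and substitute into x ≡ 10 (mod 19): 11·t ≡ 10 − 3 = 7 (mod 19).
    The inverse of 11 mod 19 is 7 (since 11·7 = 77 = 4·19 + 1), so t ≡ 7·7 = 49 ≡ 11 (mod 19).
    Then x = 3 + 11·11 = 124, valid modulo lcm(11, 19) = 209: x ≡ 124 (mod 209).
  Combine with x ≡ 3 (mod 5); new modulus lcm = 1045.
    Write x = 124 + 209·t and substitute into x ≡ 3 (mod 5): 209·t ≡ 3 − 124 = -121 (mod 5).
    Reduce coefficients mod 5: 4·t ≡ 4 (mod 5).
    The inverse of 4 mod 5 is 4 (since 4·4 = 16 = 3·5 + 1), so t ≡ 4·4 = 16 ≡ 1 (mod 5).
    Then x = 124 + 209·1 = 333, valid modulo lcm(209, 5) = 1045: x ≡ 333 (mod 1045).
  Combine with x ≡ 7 (mod 8); new modulus lcm = 8360.
    Write x = 333 + 1045·t and substitute into x ≡ 7 (mod 8): 1045·t ≡ 7 − 333 = -326 (mod 8).
    Reduce coefficients mod 8: 5·t ≡ 2 (mod 8).
    The inverse of 5 mod 8 is 5 (since 5·5 = 25 = 3·8 + 1), so t ≡ 5·2 = 10 ≡ 2 (mod 8).
    Then x = 333 + 1045·2 = 2423, valid modulo lcm(1045, 8) = 8360: x ≡ 2423 (mod 8360).
  Combine with x ≡ 1 (mod 9); new modulus lcm = 75240.
    Write x = 2423 + 8360·t and substitute into x ≡ 1 (mod 9): 8360·t ≡ 1 − 2423 = -2422 (mod 9).
    Reduce coefficients mod 9: 8·t ≡ 8 (mod 9).
    The inverse of 8 mod 9 is 8 (since 8·8 = 64 = 7·9 + 1), so t ≡ 8·8 = 64 ≡ 1 (mod 9).
    Then x = 2423 + 8360·1 = 10783, valid modulo lcm(8360, 9) = 75240: x ≡ 10783 (mod 75240).
Verify against each original: 10783 mod 11 = 3, 10783 mod 19 = 10, 10783 mod 5 = 3, 10783 mod 8 = 7, 10783 mod 9 = 1.

x ≡ 10783 (mod 75240).


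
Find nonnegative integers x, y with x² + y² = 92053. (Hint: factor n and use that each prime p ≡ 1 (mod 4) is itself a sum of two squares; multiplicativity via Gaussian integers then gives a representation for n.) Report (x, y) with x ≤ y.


Step 1: Factor n = 92053 = 13 · 73 · 97.
Step 2: Check the mod-4 condition on each prime factor: 13 ≡ 1 (mod 4), exponent 1; 73 ≡ 1 (mod 4), exponent 1; 97 ≡ 1 (mod 4), exponent 1.
All primes ≡ 3 (mod 4) appear to even exponent (or don't appear), so by the two-squares theorem n IS expressible as a sum of two squares.
Step 3: Build a representation. Here n = 13 · 73 · 97 is a product of primes ≡ 1 (mod 4). Each prime p ≡ 1 (mod 4) is itself a sum of two squares; find a² by testing p − a² for a perfect square:
  13: 13 − 1² = 12, 13 − 2² = 9 = 3² ⇒ 13 = 2² + 3².
  73: 73 − 1² = 72, 73 − 2² = 69, 73 − 3² = 64 = 8² ⇒ 73 = 3² + 8².
  97: 97 − 1² = 96, 97 − 2² = 93, 97 − 3² = 88, 97 − 4² = 81 = 9² ⇒ 97 = 4² + 9².
  Combine using the Brahmagupta–Fibonacci identity (a² + b²)(c² + d²) = (ac − bd)² + (ad + bc)² = (ac + bd)² + (ad − bc)²:
  13 · 73 = 949: from (2² + 3²)(3² + 8²), take (2·3 − 3·8, 2·8 + 3·3) = (6 − 24, 16 + 9) = (-18, 25); dropping signs (only squares matter) gives (18, 25); check 18² + 25² = 324 + 625 = 949 ✓.
  949 · 97 = 92053: from (18² + 25²)(4² + 9²), take (18·4 − 25·9, 18·9 + 25·4) = (72 − 225, 162 + 100) = (-153, 262); dropping signs (only squares matter) gives (153, 262); check 153² + 262² = 23409 + 68644 = 92053 ✓.
Step 4: Order so x ≤ y and verify: 153² + 262² = 23409 + 68644 = 92053 = n. ✓

n = 92053 = 153² + 262² (one valid representation with x ≤ y).
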